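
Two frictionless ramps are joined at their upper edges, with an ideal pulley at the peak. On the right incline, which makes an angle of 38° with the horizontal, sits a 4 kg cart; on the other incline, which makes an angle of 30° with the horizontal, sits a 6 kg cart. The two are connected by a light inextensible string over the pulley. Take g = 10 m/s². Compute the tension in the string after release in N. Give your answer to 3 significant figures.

26.8 N

Resolve each weight along its own incline: the 4 kg mass has component 4 × 10 × sin 38° = 24.626 N down its slope, and the 6 kg mass has 6 × 10 × sin 30° = 30.000 N down its slope.
The 6 kg side's 30.000 N exceeds the other side's 24.626 N, so that mass slides down and the 4 kg mass slides up. Taking that direction as positive, Newton's second law for the whole system gives 30.000 − 24.626 = (4 + 6) a, so a = 5.374 / 10 = 0.5374 m/s².
For the 4 kg mass (up-slope positive): T − 24.626 = 4 × 0.5374, so T = 26.776 N.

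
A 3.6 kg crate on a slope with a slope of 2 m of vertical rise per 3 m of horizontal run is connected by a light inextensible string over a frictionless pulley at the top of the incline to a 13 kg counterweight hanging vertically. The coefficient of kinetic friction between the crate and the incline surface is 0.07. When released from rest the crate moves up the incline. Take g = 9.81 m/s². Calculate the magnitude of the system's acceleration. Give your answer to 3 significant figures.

6.38 m/s²

For the crate on the incline: the weight component along the slope is m₁g sin 33.69° = 3.6 × 9.81 × 0.5547 = 19.590 N and the normal force is N = m₁g cos 33.69° = 29.385 N.
Kinetic friction opposes the crate's motion up the incline: f = μN = 0.07 × 29.385 = 2.057 N acting down the slope.
Newton's second law for the crate (up-slope positive): T − 19.590 − 2.057 = 3.6 a. For the hanging counterweight (downward positive): 13 × 9.81 − T = 13 a.
Adding the two equations eliminates T: 105.883 = 16.6 a, so a = 6.3785 m/s².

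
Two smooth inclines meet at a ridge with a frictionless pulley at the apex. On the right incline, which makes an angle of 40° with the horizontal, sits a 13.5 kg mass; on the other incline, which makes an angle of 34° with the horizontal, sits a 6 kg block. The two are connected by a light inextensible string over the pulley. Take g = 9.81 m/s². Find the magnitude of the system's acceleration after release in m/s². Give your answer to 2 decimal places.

Resolve each weight along its own incline: the 13.5 kg mass has component 13.5 × 9.81 × sin 40° = 85.128 N down its slope, and the 6 kg mass has 6 × 9.81 × sin 34° = 32.914 N down its slope.
The 13.5 kg side's 85.128 N exceeds the other side's 32.914 N, so that mass slides down and the 6 kg mass slides up. Taking that direction as positive, Newton's second law for the whole system gives 85.128 − 32.914 = (13.5 + 6) a, so a = 52.214 / 19.5 = 2.6776 m/s².

2.68 m/s²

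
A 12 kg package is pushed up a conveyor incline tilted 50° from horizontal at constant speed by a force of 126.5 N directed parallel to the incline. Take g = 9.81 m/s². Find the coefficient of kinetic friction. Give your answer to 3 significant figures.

At constant speed ΣF = 0 along the incline. The applied 126.5 N acts up the slope; the weight component mg sin 50° = 90.179 N and kinetic friction μN both act down the slope.
So 126.5 = 90.179 + μ × 75.669, giving μ = (126.5 − 90.179) / 75.669 = 0.4800.

0.480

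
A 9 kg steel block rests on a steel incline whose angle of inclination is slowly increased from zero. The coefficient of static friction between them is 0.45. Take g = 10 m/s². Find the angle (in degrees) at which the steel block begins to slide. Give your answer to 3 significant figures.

At the threshold of sliding, static friction is at its maximum μ_s N and exactly balances the weight component along the incline: mg sin θ = μ_s mg cos θ.
Hence tan θ = μ_s = 0.45, so θ = arctan(0.45) = 24.2277°.

24.2°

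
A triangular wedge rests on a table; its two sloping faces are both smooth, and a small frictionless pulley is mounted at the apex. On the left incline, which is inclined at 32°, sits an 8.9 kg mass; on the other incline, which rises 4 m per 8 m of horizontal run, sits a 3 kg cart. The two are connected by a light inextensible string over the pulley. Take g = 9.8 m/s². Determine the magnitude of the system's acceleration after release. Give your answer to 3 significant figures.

2.78 m/s²

Resolve each weight along its own incline: the 8.9 kg mass has component 8.9 × 9.8 × sin 32° = 46.220 N down its slope, and the 3 kg mass has 3 × 9.8 × sin 26.57° = 13.148 N down its slope.
The 8.9 kg side's 46.220 N exceeds the other side's 13.148 N, so that mass slides down and the 3 kg mass slides up. Taking that direction as positive, Newton's second law for the whole system gives 46.220 − 13.148 = (8.9 + 3) a, so a = 33.072 / 11.9 = 2.7792 m/s².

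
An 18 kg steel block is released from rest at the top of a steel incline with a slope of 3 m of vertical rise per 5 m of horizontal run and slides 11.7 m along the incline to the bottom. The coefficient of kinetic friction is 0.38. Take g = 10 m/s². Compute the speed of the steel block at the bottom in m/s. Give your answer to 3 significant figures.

6.64 m/s

The weight component along the incline is mg sin 30.96° = 92.609 N and the normal force is N = mg cos 30.96° = 154.349 N.
Friction up the slope is f = μN = 0.38 × 154.349 = 58.653 N, so the net downslope force is 92.609 − 58.653 = 33.956 N and a = 33.956 / 18 = 1.8864 m/s².
Starting from rest over a distance of 11.7 m, v² = 2aL = 2 × 1.8864 × 11.7 = 44.1418, so v = 6.6439 m/s.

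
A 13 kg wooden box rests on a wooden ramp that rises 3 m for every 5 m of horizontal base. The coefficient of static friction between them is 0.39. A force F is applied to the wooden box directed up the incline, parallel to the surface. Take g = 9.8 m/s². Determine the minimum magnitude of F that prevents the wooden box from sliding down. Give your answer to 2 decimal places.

22.94 N

The normal force is N = mg cos 30.96° = 109.245 N. With F at its minimum the wooden box is on the verge of sliding down, so static friction is at its maximum μ_s N = 0.39 × 109.245 = 42.606 N and acts up the slope.
Equilibrium along the incline: F + μ_s N = mg sin 30.96°, so F = 65.547 − 42.606 = 22.941 N.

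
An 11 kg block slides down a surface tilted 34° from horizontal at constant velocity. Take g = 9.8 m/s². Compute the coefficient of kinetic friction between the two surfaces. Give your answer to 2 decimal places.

At constant velocity the net force along the incline is zero: mg sin 34° = μ mg cos 34°.
So μ = tan 34° = 0.5592 / 0.8290 = 0.6745.

0.67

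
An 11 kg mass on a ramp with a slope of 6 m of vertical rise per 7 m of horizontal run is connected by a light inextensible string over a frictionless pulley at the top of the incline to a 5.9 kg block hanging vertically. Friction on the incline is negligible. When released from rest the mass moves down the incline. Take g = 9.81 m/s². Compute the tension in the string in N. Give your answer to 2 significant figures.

For the mass on the incline: the weight component along the slope is m₁g sin 40.60° = 11 × 9.81 × 0.6508 = 70.228 N and the normal force is N = m₁g cos 40.60° = 81.931 N.
Newton's second law for the mass (down-slope positive): 70.228 − T = 11 a. For the hanging block (upward positive): T − 5.9 × 9.81 = 5.9 a.
Adding the two equations eliminates T: 12.349 = 16.9 a, so a = 0.7307 m/s².
Then from the hanging block's equation, T = 5.9 × (9.81 + 0.7307) = 62.190 N.

62 N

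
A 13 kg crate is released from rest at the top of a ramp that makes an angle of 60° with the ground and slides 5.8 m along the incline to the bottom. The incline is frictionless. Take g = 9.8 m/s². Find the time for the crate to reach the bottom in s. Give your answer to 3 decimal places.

The weight component along the incline is mg sin 60° = 110.332 N and the normal force is N = mg cos 60° = 63.700 N.
With no friction, a = g sin 60° = 8.4870 m/s².
Starting from rest, L = ½at², so t = √(2L/a) = √(2 × 5.8 / 8.4870) = 1.1691 s.

1.169 s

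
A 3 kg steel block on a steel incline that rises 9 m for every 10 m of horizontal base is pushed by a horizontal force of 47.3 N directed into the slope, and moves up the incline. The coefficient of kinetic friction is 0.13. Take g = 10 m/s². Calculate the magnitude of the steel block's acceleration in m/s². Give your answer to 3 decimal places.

2.692 m/s²

The horizontal push has components F cos 41.99° = 47.3 × 0.7433 = 35.158 N up the incline and F sin 41.99° = 47.3 × 0.6690 = 31.644 N pressing into the surface.
The normal force is therefore N = mg cos 41.99° + F sin 41.99° = 22.299 + 31.644 = 53.943 N, and kinetic friction down the slope is μN = 0.13 × 53.943 = 7.013 N.
Along the incline: F cos 41.99° − mg sin 41.99° − μN = ma, so 35.158 − 20.070 − 7.013 = 3 a, giving a = 2.6917 m/s².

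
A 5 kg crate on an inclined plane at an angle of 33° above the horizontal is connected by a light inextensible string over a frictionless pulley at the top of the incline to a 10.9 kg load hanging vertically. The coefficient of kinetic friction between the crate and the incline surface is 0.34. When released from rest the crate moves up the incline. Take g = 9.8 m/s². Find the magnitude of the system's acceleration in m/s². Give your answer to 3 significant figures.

For the crate on the incline: the weight component along the slope is m₁g sin 33° = 5 × 9.8 × 0.5446 = 26.685 N and the normal force is N = m₁g cos 33° = 41.095 N.
Kinetic friction opposes the crate's motion up the incline: f = μN = 0.34 × 41.095 = 13.972 N acting down the slope.
Newton's second law for the crate (up-slope positive): T − 26.685 − 13.972 = 5 a. For the hanging load (downward positive): 10.9 × 9.8 − T = 10.9 a.
Adding the two equations eliminates T: 66.163 = 15.9 a, so a = 4.1612 m/s².

4.16 m/s²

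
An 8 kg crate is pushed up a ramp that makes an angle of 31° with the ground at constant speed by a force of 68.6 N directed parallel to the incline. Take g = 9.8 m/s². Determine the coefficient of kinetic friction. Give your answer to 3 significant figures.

0.420

At constant speed ΣF = 0 along the incline. The applied 68.6 N acts up the slope; the weight component mg sin 31° = 40.379 N and kinetic friction μN both act down the slope.
So 68.6 = 40.379 + μ × 67.202, giving μ = (68.6 − 40.379) / 67.202 = 0.4199.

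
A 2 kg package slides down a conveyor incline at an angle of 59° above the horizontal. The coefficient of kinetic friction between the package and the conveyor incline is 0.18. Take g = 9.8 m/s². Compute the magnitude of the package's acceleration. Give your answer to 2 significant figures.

7.5 m/s²

Resolving the weight along the incline: the component pulling the package down the slope is mg sin 59° = 2 × 9.8 × 0.8572 = 16.801 N, and the normal force is N = mg cos 59° = 2 × 9.8 × 0.5150 = 10.094 N.
Kinetic friction acts up the slope with magnitude f = μN = 0.18 × 10.094 = 1.817 N.
Net force along the incline is 16.801 − 1.817 = 14.984 N, so a = 14.984 / 2 = 7.4920 m/s².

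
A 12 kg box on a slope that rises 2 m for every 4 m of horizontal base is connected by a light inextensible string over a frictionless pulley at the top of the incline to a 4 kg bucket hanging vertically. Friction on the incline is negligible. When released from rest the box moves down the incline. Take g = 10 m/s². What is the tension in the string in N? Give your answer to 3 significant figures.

43.4 N

For the box on the incline: the weight component along the slope is m₁g sin 26.57° = 12 × 10 × 0.4472 = 53.664 N and the normal force is N = m₁g cos 26.57° = 107.331 N.
Newton's second law for the box (down-slope positive): 53.664 − T = 12 a. For the hanging bucket (upward positive): T − 4 × 10 = 4 a.
Adding the two equations eliminates T: 13.664 = 16 a, so a = 0.8540 m/s².
Then from the hanging bucket's equation, T = 4 × (10 + 0.8540) = 43.416 N.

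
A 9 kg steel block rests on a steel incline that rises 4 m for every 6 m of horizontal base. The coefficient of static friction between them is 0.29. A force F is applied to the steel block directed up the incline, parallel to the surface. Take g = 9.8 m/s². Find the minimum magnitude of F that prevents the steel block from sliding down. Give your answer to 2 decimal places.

27.64 N

The normal force is N = mg cos 33.69° = 73.387 N. With F at its minimum the steel block is on the verge of sliding down, so static friction is at its maximum μ_s N = 0.29 × 73.387 = 21.282 N and acts up the slope.
Equilibrium along the incline: F + μ_s N = mg sin 33.69°, so F = 48.925 − 21.282 = 27.643 N.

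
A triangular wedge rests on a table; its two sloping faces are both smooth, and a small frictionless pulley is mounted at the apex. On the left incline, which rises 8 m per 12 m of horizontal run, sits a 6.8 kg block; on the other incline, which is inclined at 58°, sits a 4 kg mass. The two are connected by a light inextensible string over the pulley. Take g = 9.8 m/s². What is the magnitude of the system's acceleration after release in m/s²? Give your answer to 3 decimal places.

Resolve each weight along its own incline: the 6.8 kg mass has component 6.8 × 9.8 × sin 33.69° = 36.965 N down its slope, and the 4 kg mass has 4 × 9.8 × sin 58° = 33.243 N down its slope.
The 6.8 kg side's 36.965 N exceeds the other side's 33.243 N, so that mass slides down and the 4 kg mass slides up. Taking that direction as positive, Newton's second law for the whole system gives 36.965 − 33.243 = (6.8 + 4) a, so a = 3.722 / 10.8 = 0.3446 m/s².

0.345 m/s²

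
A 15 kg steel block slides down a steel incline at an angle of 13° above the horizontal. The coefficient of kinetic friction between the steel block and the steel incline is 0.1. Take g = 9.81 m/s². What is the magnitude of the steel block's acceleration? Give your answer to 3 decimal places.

Resolving the weight along the incline: the component pulling the steel block down the slope is mg sin 13° = 15 × 9.81 × 0.2250 = 33.109 N, and the normal force is N = mg cos 13° = 15 × 9.81 × 0.9744 = 143.383 N.
Kinetic friction acts up the slope with magnitude f = μN = 0.1 × 143.383 = 14.338 N.
Net force along the incline is 33.109 − 14.338 = 18.771 N, so a = 18.771 / 15 = 1.2514 m/s².

1.251 m/s²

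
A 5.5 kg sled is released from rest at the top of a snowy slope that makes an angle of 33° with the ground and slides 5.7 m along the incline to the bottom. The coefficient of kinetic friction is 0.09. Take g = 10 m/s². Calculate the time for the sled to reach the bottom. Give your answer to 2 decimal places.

The weight component along the incline is mg sin 33° = 29.955 N and the normal force is N = mg cos 33° = 46.127 N.
Friction up the slope is f = μN = 0.09 × 46.127 = 4.151 N, so the net downslope force is 29.955 − 4.151 = 25.804 N and a = 25.804 / 5.5 = 4.6916 m/s².
Starting from rest, L = ½at², so t = √(2L/a) = √(2 × 5.7 / 4.6916) = 1.5588 s.

1.56 s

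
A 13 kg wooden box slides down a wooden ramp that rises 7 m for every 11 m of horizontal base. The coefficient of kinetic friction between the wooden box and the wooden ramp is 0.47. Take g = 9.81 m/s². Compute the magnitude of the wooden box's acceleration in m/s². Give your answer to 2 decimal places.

Resolving the weight along the incline: the component pulling the wooden box down the slope is mg sin 32.47° = 13 × 9.81 × 0.5369 = 68.471 N, and the normal force is N = mg cos 32.47° = 13 × 9.81 × 0.8437 = 107.597 N.
Kinetic friction acts up the slope with magnitude f = μN = 0.47 × 107.597 = 50.571 N.
Net force along the incline is 68.471 − 50.571 = 17.900 N, so a = 17.900 / 13 = 1.3769 m/s².

1.38 m/s²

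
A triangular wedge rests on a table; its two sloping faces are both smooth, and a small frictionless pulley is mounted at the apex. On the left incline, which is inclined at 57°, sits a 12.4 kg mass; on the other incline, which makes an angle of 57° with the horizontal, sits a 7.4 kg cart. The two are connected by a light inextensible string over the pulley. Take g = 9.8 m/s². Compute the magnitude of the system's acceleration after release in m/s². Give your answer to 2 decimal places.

2.08 m/s²

Resolve each weight along its own incline: the 12.4 kg mass has component 12.4 × 9.8 × sin 57° = 101.915 N down its slope, and the 7.4 kg mass has 7.4 × 9.8 × sin 57° = 60.820 N down its slope.
The 12.4 kg side's 101.915 N exceeds the other side's 60.820 N, so that mass slides down and the 7.4 kg mass slides up. Taking that direction as positive, Newton's second law for the whole system gives 101.915 − 60.820 = (12.4 + 7.4) a, so a = 41.095 / 19.8 = 2.0755 m/s².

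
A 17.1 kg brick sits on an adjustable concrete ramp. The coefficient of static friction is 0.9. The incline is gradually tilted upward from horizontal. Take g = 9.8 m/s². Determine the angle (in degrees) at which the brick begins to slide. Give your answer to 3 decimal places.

At the threshold of sliding, static friction is at its maximum μ_s N and exactly balances the weight component along the incline: mg sin θ = μ_s mg cos θ.
Hence tan θ = μ_s = 0.9, so θ = arctan(0.9) = 41.9872°.

41.987°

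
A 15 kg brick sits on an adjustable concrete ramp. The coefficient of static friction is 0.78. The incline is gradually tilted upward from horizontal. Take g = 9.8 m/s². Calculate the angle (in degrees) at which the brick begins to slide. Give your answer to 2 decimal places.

37.95°

At the threshold of sliding, static friction is at its maximum μ_s N and exactly balances the weight component along the incline: mg sin θ = μ_s mg cos θ.
Hence tan θ = μ_s = 0.78, so θ = arctan(0.78) = 37.9542°.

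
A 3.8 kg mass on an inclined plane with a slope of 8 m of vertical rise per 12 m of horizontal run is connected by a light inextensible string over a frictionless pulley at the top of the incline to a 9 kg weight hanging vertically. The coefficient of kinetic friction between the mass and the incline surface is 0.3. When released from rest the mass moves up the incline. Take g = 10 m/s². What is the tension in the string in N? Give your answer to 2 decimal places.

48.21 N

For the mass on the incline: the weight component along the slope is m₁g sin 33.69° = 3.8 × 10 × 0.5547 = 21.079 N and the normal force is N = m₁g cos 33.69° = 31.618 N.
Kinetic friction opposes the mass's motion up the incline: f = μN = 0.3 × 31.618 = 9.485 N acting down the slope.
Newton's second law for the mass (up-slope positive): T − 21.079 − 9.485 = 3.8 a. For the hanging weight (downward positive): 9 × 10 − T = 9 a.
Adding the two equations eliminates T: 59.436 = 12.8 a, so a = 4.6434 m/s².
Then from the hanging weight's equation, T = 9 × (10 − 4.6434) = 48.209 N.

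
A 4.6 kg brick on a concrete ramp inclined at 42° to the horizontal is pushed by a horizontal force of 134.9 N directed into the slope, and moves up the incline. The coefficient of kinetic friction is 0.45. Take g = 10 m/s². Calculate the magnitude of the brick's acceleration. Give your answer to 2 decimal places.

The horizontal push has components F cos 42° = 134.9 × 0.7431 = 100.244 N up the incline and F sin 42° = 134.9 × 0.6691 = 90.262 N pressing into the surface.
The normal force is therefore N = mg cos 42° + F sin 42° = 34.183 + 90.262 = 124.445 N, and kinetic friction down the slope is μN = 0.45 × 124.445 = 56.000 N.
Along the incline: F cos 42° − mg sin 42° − μN = ma, so 100.244 − 30.779 − 56.000 = 4.6 a, giving a = 2.9272 m/s².

2.93 m/s²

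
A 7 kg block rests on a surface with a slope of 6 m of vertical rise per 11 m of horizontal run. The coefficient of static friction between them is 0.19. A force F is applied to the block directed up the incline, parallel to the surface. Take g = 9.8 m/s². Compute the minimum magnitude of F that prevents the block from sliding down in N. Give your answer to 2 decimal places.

The normal force is N = mg cos 28.61° = 60.224 N. With F at its minimum the block is on the verge of sliding down, so static friction is at its maximum μ_s N = 0.19 × 60.224 = 11.443 N and acts up the slope.
Equilibrium along the incline: F + μ_s N = mg sin 28.61°, so F = 32.849 − 11.443 = 21.406 N.

21.41 N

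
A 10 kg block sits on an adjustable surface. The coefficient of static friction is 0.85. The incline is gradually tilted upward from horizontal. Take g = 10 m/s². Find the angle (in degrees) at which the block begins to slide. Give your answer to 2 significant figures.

At the threshold of sliding, static friction is at its maximum μ_s N and exactly balances the weight component along the incline: mg sin θ = μ_s mg cos θ.
Hence tan θ = μ_s = 0.85, so θ = arctan(0.85) = 40.3645°.

40°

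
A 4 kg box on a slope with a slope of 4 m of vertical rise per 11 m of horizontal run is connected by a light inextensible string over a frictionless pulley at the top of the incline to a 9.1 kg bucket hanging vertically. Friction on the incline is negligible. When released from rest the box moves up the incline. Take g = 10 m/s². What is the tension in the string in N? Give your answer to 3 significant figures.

37.3 N

For the box on the incline: the weight component along the slope is m₁g sin 19.98° = 4 × 10 × 0.3417 = 13.668 N and the normal force is N = m₁g cos 19.98° = 37.592 N.
Newton's second law for the box (up-slope positive): T − 13.668 = 4 a. For the hanging bucket (downward positive): 9.1 × 10 − T = 9.1 a.
Adding the two equations eliminates T: 77.332 = 13.1 a, so a = 5.9032 m/s².
Then from the hanging bucket's equation, T = 9.1 × (10 − 5.9032) = 37.281 N.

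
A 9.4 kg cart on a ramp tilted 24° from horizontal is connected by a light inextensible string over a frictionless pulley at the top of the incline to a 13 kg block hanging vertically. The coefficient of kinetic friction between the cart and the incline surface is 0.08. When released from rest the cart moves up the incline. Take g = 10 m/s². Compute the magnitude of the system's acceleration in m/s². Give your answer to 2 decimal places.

3.79 m/s²

For the cart on the incline: the weight component along the slope is m₁g sin 24° = 9.4 × 10 × 0.4067 = 38.230 N and the normal force is N = m₁g cos 24° = 85.873 N.
Kinetic friction opposes the cart's motion up the incline: f = μN = 0.08 × 85.873 = 6.870 N acting down the slope.
Newton's second law for the cart (up-slope positive): T − 38.230 − 6.870 = 9.4 a. For the hanging block (downward positive): 13 × 10 − T = 13 a.
Adding the two equations eliminates T: 84.900 = 22.4 a, so a = 3.7902 m/s².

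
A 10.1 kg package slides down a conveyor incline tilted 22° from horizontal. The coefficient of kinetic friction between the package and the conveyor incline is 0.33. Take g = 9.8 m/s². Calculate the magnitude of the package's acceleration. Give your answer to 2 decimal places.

Resolving the weight along the incline: the component pulling the package down the slope is mg sin 22° = 10.1 × 9.8 × 0.3746 = 37.078 N, and the normal force is N = mg cos 22° = 10.1 × 9.8 × 0.9272 = 91.774 N.
Kinetic friction acts up the slope with magnitude f = μN = 0.33 × 91.774 = 30.285 N.
Net force along the incline is 37.078 − 30.285 = 6.793 N, so a = 6.793 / 10.1 = 0.6726 m/s².

0.67 m/s²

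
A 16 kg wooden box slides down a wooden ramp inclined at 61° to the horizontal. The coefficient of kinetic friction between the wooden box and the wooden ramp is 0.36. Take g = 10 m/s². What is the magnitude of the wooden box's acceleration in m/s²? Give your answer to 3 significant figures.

7.00 m/s²

Resolving the weight along the incline: the component pulling the wooden box down the slope is mg sin 61° = 16 × 10 × 0.8746 = 139.936 N, and the normal force is N = mg cos 61° = 16 × 10 × 0.4848 = 77.568 N.
Kinetic friction acts up the slope with magnitude f = μN = 0.36 × 77.568 = 27.924 N.
Net force along the incline is 139.936 − 27.924 = 112.012 N, so a = 112.012 / 16 = 7.0008 m/s².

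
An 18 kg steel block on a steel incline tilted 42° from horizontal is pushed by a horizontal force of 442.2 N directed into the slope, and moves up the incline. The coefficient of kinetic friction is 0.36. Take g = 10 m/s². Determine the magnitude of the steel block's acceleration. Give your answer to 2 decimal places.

The horizontal push has components F cos 42° = 442.2 × 0.7431 = 328.599 N up the incline and F sin 42° = 442.2 × 0.6691 = 295.876 N pressing into the surface.
The normal force is therefore N = mg cos 42° + F sin 42° = 133.758 + 295.876 = 429.634 N, and kinetic friction down the slope is μN = 0.36 × 429.634 = 154.668 N.
Along the incline: F cos 42° − mg sin 42° − μN = ma, so 328.599 − 120.438 − 154.668 = 18 a, giving a = 2.9718 m/s².

2.97 m/s²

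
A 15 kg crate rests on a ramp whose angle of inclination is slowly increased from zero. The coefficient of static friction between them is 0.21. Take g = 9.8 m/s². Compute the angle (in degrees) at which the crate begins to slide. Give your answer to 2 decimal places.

11.86°

At the threshold of sliding, static friction is at its maximum μ_s N and exactly balances the weight component along the incline: mg sin θ = μ_s mg cos θ.
Hence tan θ = μ_s = 0.21, so θ = arctan(0.21) = 11.8598°.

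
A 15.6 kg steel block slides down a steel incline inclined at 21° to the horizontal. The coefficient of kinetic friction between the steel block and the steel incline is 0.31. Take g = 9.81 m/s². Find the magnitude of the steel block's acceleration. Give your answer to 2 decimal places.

Resolving the weight along the incline: the component pulling the steel block down the slope is mg sin 21° = 15.6 × 9.81 × 0.3584 = 54.848 N, and the normal force is N = mg cos 21° = 15.6 × 9.81 × 0.9336 = 142.874 N.
Kinetic friction acts up the slope with magnitude f = μN = 0.31 × 142.874 = 44.291 N.
Net force along the incline is 54.848 − 44.291 = 10.557 N, so a = 10.557 / 15.6 = 0.6767 m/s².

0.68 m/s²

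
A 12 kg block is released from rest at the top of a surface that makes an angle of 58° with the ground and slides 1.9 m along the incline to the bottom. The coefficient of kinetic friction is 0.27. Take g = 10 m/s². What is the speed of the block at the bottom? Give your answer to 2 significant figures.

5.2 m/s

The weight component along the incline is mg sin 58° = 101.766 N and the normal force is N = mg cos 58° = 63.590 N.
Friction up the slope is f = μN = 0.27 × 63.590 = 17.169 N, so the net downslope force is 101.766 − 17.169 = 84.597 N and a = 84.597 / 12 = 7.0497 m/s².
Starting from rest over a distance of 1.9 m, v² = 2aL = 2 × 7.0497 × 1.9 = 26.7889, so v = 5.1758 m/s.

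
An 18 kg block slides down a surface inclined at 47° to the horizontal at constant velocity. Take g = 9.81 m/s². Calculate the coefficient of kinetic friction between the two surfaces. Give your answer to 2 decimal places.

At constant velocity the net force along the incline is zero: mg sin 47° = μ mg cos 47°.
So μ = tan 47° = 0.7314 / 0.6820 = 1.0724.

1.07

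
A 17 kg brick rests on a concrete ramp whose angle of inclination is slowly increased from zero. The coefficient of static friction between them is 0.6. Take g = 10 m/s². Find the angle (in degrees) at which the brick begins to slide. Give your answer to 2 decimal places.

At the threshold of sliding, static friction is at its maximum μ_s N and exactly balances the weight component along the incline: mg sin θ = μ_s mg cos θ.
Hence tan θ = μ_s = 0.6, so θ = arctan(0.6) = 30.9638°.

30.96°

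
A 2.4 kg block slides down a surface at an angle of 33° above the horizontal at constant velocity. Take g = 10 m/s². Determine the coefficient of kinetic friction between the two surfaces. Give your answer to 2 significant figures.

At constant velocity the net force along the incline is zero: mg sin 33° = μ mg cos 33°.
So μ = tan 33° = 0.5446 / 0.8387 = 0.6493.

0.65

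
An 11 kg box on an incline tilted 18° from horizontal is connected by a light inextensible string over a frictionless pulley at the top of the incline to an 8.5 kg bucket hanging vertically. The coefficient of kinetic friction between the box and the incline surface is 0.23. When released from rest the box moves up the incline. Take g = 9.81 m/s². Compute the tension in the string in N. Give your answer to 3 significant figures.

71.9 N

For the box on the incline: the weight component along the slope is m₁g sin 18° = 11 × 9.81 × 0.3090 = 33.344 N and the normal force is N = m₁g cos 18° = 102.629 N.
Kinetic friction opposes the box's motion up the incline: f = μN = 0.23 × 102.629 = 23.605 N acting down the slope.
Newton's second law for the box (up-slope positive): T − 33.344 − 23.605 = 11 a. For the hanging bucket (downward positive): 8.5 × 9.81 − T = 8.5 a.
Adding the two equations eliminates T: 26.436 = 19.5 a, so a = 1.3557 m/s².
Then from the hanging bucket's equation, T = 8.5 × (9.81 − 1.3557) = 71.862 N.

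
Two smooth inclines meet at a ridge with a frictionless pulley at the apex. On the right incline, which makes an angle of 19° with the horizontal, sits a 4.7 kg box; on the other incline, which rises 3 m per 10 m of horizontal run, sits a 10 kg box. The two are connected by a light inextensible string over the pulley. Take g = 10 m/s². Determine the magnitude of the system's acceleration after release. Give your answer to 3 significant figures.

0.914 m/s²

Resolve each weight along its own incline: the 4.7 kg mass has component 4.7 × 10 × sin 19° = 15.302 N down its slope, and the 10 kg mass has 10 × 10 × sin 16.70° = 28.735 N down its slope.
The 10 kg side's 28.735 N exceeds the other side's 15.302 N, so that mass slides down and the 4.7 kg mass slides up. Taking that direction as positive, Newton's second law for the whole system gives 28.735 − 15.302 = (4.7 + 10) a, so a = 13.433 / 14.7 = 0.9138 m/s².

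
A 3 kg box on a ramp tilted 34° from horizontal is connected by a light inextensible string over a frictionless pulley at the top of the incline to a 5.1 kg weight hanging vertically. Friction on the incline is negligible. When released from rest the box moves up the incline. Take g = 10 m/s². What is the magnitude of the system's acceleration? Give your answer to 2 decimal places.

For the box on the incline: the weight component along the slope is m₁g sin 34° = 3 × 10 × 0.5592 = 16.776 N and the normal force is N = m₁g cos 34° = 24.871 N.
Newton's second law for the box (up-slope positive): T − 16.776 = 3 a. For the hanging weight (downward positive): 5.1 × 10 − T = 5.1 a.
Adding the two equations eliminates T: 34.224 = 8.1 a, so a = 4.2252 m/s².

4.23 m/s²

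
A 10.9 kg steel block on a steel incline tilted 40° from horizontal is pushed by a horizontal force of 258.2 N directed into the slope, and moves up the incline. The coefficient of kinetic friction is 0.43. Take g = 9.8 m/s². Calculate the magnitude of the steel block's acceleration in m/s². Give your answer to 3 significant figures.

2.07 m/s²

The horizontal push has components F cos 40° = 258.2 × 0.7660 = 197.781 N up the incline and F sin 40° = 258.2 × 0.6428 = 165.971 N pressing into the surface.
The normal force is therefore N = mg cos 40° + F sin 40° = 81.824 + 165.971 = 247.795 N, and kinetic friction down the slope is μN = 0.43 × 247.795 = 106.552 N.
Along the incline: F cos 40° − mg sin 40° − μN = ma, so 197.781 − 68.664 − 106.552 = 10.9 a, giving a = 2.0702 m/s².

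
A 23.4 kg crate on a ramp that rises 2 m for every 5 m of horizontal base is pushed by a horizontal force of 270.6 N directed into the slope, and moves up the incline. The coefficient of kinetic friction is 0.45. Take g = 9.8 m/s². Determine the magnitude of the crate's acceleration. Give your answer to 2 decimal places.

1.07 m/s²

The horizontal push has components F cos 21.80° = 270.6 × 0.9285 = 251.252 N up the incline and F sin 21.80° = 270.6 × 0.3714 = 100.501 N pressing into the surface.
The normal force is therefore N = mg cos 21.80° + F sin 21.80° = 212.924 + 100.501 = 313.425 N, and kinetic friction down the slope is μN = 0.45 × 313.425 = 141.041 N.
Along the incline: F cos 21.80° − mg sin 21.80° − μN = ma, so 251.252 − 85.169 − 141.041 = 23.4 a, giving a = 1.0702 m/s².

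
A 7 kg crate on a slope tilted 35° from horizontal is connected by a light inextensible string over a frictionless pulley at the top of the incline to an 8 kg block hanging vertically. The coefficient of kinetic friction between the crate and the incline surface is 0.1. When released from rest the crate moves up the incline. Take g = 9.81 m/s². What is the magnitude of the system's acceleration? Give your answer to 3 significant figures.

For the crate on the incline: the weight component along the slope is m₁g sin 35° = 7 × 9.81 × 0.5736 = 39.389 N and the normal force is N = m₁g cos 35° = 56.251 N.
Kinetic friction opposes the crate's motion up the incline: f = μN = 0.1 × 56.251 = 5.625 N acting down the slope.
Newton's second law for the crate (up-slope positive): T − 39.389 − 5.625 = 7 a. For the hanging block (downward positive): 8 × 9.81 − T = 8 a.
Adding the two equations eliminates T: 33.466 = 15 a, so a = 2.2311 m/s².

2.23 m/s²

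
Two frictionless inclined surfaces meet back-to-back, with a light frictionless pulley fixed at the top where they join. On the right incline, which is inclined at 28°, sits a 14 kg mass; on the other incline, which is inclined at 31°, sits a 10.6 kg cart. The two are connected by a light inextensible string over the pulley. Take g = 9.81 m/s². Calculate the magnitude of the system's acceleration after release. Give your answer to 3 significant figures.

0.444 m/s²

Resolve each weight along its own incline: the 14 kg mass has component 14 × 9.81 × sin 28° = 64.477 N down its slope, and the 10.6 kg mass has 10.6 × 9.81 × sin 31° = 53.557 N down its slope.
The 14 kg side's 64.477 N exceeds the other side's 53.557 N, so that mass slides down and the 10.6 kg mass slides up. Taking that direction as positive, Newton's second law for the whole system gives 64.477 − 53.557 = (14 + 10.6) a, so a = 10.920 / 24.6 = 0.4439 m/s².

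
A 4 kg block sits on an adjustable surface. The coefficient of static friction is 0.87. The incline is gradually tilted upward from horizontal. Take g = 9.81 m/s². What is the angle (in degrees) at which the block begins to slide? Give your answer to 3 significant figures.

41.0°

At the threshold of sliding, static friction is at its maximum μ_s N and exactly balances the weight component along the incline: mg sin θ = μ_s mg cos θ.
Hence tan θ = μ_s = 0.87, so θ = arctan(0.87) = 41.0233°.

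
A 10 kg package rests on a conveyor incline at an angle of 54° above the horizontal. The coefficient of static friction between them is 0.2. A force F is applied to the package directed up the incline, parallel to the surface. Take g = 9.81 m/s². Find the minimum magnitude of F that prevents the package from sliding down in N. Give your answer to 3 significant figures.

67.8 N

The normal force is N = mg cos 54° = 57.662 N. With F at its minimum the package is on the verge of sliding down, so static friction is at its maximum μ_s N = 0.2 × 57.662 = 11.532 N and acts up the slope.
Equilibrium along the incline: F + μ_s N = mg sin 54°, so F = 79.365 − 11.532 = 67.833 N.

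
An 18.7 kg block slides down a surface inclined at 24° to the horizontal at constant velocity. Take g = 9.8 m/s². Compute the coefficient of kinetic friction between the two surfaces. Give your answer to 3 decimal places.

At constant velocity the net force along the incline is zero: mg sin 24° = μ mg cos 24°.
So μ = tan 24° = 0.4067 / 0.9135 = 0.4452.

0.445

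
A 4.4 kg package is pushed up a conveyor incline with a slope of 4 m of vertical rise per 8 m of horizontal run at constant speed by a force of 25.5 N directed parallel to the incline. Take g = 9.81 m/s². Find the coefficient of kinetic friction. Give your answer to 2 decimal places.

0.16

At constant speed ΣF = 0 along the incline. The applied 25.5 N acts up the slope; the weight component mg sin 26.57° = 19.304 N and kinetic friction μN both act down the slope.
So 25.5 = 19.304 + μ × 38.607, giving μ = (25.5 − 19.304) / 38.607 = 0.1605.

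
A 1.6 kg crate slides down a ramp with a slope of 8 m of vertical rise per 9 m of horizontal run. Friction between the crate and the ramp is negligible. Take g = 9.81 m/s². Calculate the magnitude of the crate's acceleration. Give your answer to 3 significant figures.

6.52 m/s²

Resolving the weight along the incline: the component pulling the crate down the slope is mg sin 41.63° = 1.6 × 9.81 × 0.6644 = 10.428 N, and the normal force is N = mg cos 41.63° = 1.6 × 9.81 × 0.7474 = 11.731 N.
With no friction the net force along the incline is 10.428 N, so a = g sin 41.63° = 10.428 / 1.6 = 6.5175 m/s².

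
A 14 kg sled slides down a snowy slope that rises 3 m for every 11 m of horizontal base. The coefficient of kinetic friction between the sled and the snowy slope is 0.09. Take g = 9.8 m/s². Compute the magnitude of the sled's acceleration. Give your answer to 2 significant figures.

Resolving the weight along the incline: the component pulling the sled down the slope is mg sin 15.26° = 14 × 9.8 × 0.2631 = 36.097 N, and the normal force is N = mg cos 15.26° = 14 × 9.8 × 0.9648 = 132.371 N.
Kinetic friction acts up the slope with magnitude f = μN = 0.09 × 132.371 = 11.913 N.
Net force along the incline is 36.097 − 11.913 = 24.184 N, so a = 24.184 / 14 = 1.7274 m/s².

1.7 m/s²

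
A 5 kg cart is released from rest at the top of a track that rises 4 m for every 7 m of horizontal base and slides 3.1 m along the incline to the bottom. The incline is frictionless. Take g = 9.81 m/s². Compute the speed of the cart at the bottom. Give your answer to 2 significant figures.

5.5 m/s

The weight component along the incline is mg sin 29.74° = 24.336 N and the normal force is N = mg cos 29.74° = 42.587 N.
With no friction, a = g sin 29.74° = 4.8671 m/s².
Starting from rest over a distance of 3.1 m, v² = 2aL = 2 × 4.8671 × 3.1 = 30.1760, so v = 5.4933 m/s.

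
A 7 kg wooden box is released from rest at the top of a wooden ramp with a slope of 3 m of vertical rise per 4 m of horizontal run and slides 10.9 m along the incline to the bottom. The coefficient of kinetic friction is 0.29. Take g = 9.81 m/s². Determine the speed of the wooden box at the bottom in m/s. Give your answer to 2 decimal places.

8.87 m/s

The weight component along the incline is mg sin 36.87° = 41.202 N and the normal force is N = mg cos 36.87° = 54.936 N.
Friction up the slope is f = μN = 0.29 × 54.936 = 15.931 N, so the net downslope force is 41.202 − 15.931 = 25.271 N and a = 25.271 / 7 = 3.6101 m/s².
Starting from rest over a distance of 10.9 m, v² = 2aL = 2 × 3.6101 × 10.9 = 78.7002, so v = 8.8713 m/s.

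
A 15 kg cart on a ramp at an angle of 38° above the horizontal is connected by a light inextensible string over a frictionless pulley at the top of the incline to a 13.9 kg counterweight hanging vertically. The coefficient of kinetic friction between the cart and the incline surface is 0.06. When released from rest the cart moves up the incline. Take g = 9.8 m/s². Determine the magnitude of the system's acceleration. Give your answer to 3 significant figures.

1.34 m/s²

For the cart on the incline: the weight component along the slope is m₁g sin 38° = 15 × 9.8 × 0.6157 = 90.508 N and the normal force is N = m₁g cos 38° = 115.838 N.
Kinetic friction opposes the cart's motion up the incline: f = μN = 0.06 × 115.838 = 6.950 N acting down the slope.
Newton's second law for the cart (up-slope positive): T − 90.508 − 6.950 = 15 a. For the hanging counterweight (downward positive): 13.9 × 9.8 − T = 13.9 a.
Adding the two equations eliminates T: 38.762 = 28.9 a, so a = 1.3412 m/s².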